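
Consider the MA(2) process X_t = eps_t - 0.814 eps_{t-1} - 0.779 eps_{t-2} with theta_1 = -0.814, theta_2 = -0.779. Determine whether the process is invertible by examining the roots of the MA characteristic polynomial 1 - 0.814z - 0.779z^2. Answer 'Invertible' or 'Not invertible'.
\text{Not invertible}

The MA(q) characteristic polynomial is P(z) = 1 - 0.814z - 0.779z^2.
Invertibility requires all roots to lie outside the unit circle, i.e. |z| > 1 for every root.
Set 1 + (-0.814) z + (-0.779) z^2 = 0, i.e. a z^2 + b z + c = 0 with a = -0.779, b = -0.814, c = 1.
Discriminant D = b^2 - 4ac = (-0.814)^2 - 4*(-0.779)*1 = 0.662596 - (-3.116) = 3.778596.
D >= 0, so the roots are real: z = (-b +/- sqrt(D)) / (2a) = (0.814 +/- 1.943861) / (-1.558).
  z_1 = (0.814 + 1.943861) / (-1.558) = -1.7701,   |z_1| = 1.7701.
  z_2 = (0.814 - 1.943861) / (-1.558) = 0.7252,   |z_2| = 0.7252.
Moduli of all roots: 1.7701, 0.7252.
All moduli strictly greater than 1? No.
Verdict: Not invertible.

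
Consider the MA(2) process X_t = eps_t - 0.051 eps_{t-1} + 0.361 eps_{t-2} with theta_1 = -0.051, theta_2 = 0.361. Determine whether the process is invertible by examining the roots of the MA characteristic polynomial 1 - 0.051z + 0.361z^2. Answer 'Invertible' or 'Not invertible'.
\text{Invertible}

The MA(q) characteristic polynomial is P(z) = 1 - 0.051z + 0.361z^2.
Invertibility requires all roots to lie outside the unit circle, i.e. |z| > 1 for every root.
Set 1 + (-0.051) z + (0.361) z^2 = 0, i.e. a z^2 + b z + c = 0 with a = 0.361, b = -0.051, c = 1.
Discriminant D = b^2 - 4ac = (-0.051)^2 - 4*(0.361)*1 = 0.002601 - (1.444) = -1.441399.
D < 0, so the roots are the complex-conjugate pair z = (-b +/- i sqrt(-D)) / (2a) = 0.0706 +/- 1.6629i.
For a conjugate pair |z|^2 = z * conj(z) = (product of roots) = c/a = 1/(0.361) = 2.770083, so |z| = sqrt(2.770083) = 1.6644 for both roots.
Moduli of all roots: 1.6644, 1.6644.
All moduli strictly greater than 1? Yes.
Verdict: Invertible.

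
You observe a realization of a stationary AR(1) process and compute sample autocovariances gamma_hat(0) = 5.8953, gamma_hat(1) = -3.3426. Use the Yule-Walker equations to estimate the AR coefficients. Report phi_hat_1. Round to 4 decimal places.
\hat\phi_{1} = -0.5670

The Yule-Walker equations for an AR(p) process read, in matrix form,
  Gamma_p phi = r_p,   with   (Gamma_p)_{ij} = gamma(|i - j|),
                       (r_p)_i = gamma(i),   i,j = 1..p.
Substitute the sample gammas (Toeplitz matrix and right-hand side of size 1):
  Gamma_p = [[5.8953]]
  r_p     = [-3.3426]
With p = 1 this is the single equation gamma(0) phi_1 = gamma(1):
  phi_hat_1 = gamma(1) / gamma(0) = -3.3426 / 5.8953 = -0.5670.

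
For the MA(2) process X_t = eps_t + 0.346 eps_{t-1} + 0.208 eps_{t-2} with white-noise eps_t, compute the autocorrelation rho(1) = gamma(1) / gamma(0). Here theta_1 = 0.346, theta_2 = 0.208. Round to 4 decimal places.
\rho(1) = 0.3594

For an MA(q) process with theta_0 = 1, the autocovariance is
  gamma(k) = sigma^2 * sum_{i=0..q-k} theta_i * theta_{i+k},
and rho(k) = gamma(k) / gamma(0). Sigma^2 cancels.
  numerator   = (1)*(0.346) + (0.346)*(0.208) = 0.417968.
  denominator = (1)^2 + (0.346)^2 + (0.208)^2 = 1.16298.
  rho(1) = 0.417968 / 1.16298 = 0.3594.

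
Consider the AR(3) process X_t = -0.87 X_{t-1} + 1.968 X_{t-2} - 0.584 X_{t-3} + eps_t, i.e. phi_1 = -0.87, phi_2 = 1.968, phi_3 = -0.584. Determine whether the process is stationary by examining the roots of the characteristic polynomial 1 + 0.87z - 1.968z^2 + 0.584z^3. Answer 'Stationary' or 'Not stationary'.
\text{Not stationary}

The AR(p) characteristic polynomial is P(z) = 1 + 0.87z - 1.968z^2 + 0.584z^3.
Stationarity requires all roots to lie outside the unit circle, i.e. |z| > 1 for every root.
Degree 3: look for a simple real root z0 first, then factor out (1 - z/z0) and solve the remaining quadratic.
Testing z0 = 2.5: P(2.5) = 1 + (0.87)(2.5) + (-1.968)(2.5)^2 + (0.584)(2.5)^3
  = 1 + (2.175) + (-12.3) + (9.125) = 0.  So z_0 = 2.5 is a root, |z_0| = 2.5.
Divide out the factor (1 - 0.4 z) = (1 - z/z0) (since 1/z0 = 0.4):
  P(z) = (1 - 0.4 z)(1 + (1.27) z + (-1.46) z^2)
  [check: z-coef 1.27 - (0.4) = 0.87; z^2-coef -1.46 - (0.4)(1.27) = -1.968; z^3-coef -(0.4)(-1.46) = 0.584.]
Remaining roots from the quadratic factor 1 + (1.27) z + (-1.46) z^2:
  Set 1 + (1.27) z + (-1.46) z^2 = 0, i.e. a z^2 + b z + c = 0 with a = -1.46, b = 1.27, c = 1.
  Discriminant D = b^2 - 4ac = (1.27)^2 - 4*(-1.46)*1 = 1.6129 - (-5.84) = 7.4529.
  D >= 0, so the roots are real: z = (-b +/- sqrt(D)) / (2a) = (-1.27 +/- 2.73) / (-2.92).
    z_1 = (-1.27 + 2.73) / (-2.92) = -0.5,   |z_1| = 0.5.
    z_2 = (-1.27 - 2.73) / (-2.92) = 1.3699,   |z_2| = 1.3699.
Moduli of all roots: 2.5000, 0.5000, 1.3699.
All moduli strictly greater than 1? No.
Verdict: Not stationary.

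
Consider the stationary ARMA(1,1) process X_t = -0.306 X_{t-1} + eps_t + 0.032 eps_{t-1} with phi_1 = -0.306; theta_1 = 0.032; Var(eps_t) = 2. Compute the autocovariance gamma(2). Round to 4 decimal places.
\gamma(2) = 0.1832

Multiply the model equation by X_{t-k} and take expectations. With theta_0 = psi_0 = 1 and psi_j the MA(infinity) weights, this gives
  gamma(k) - sum_i phi_i gamma(k-i) = c_k,
  c_k = sigma^2 * sum_{j=k..q} theta_j psi_{j-k}   (c_k = 0 for k > q),
using gamma(-m) = gamma(m).
psi-weights needed (psi_j = theta_j + sum_i phi_i psi_{j-i}):
  psi_1 = theta_1 + phi_1 = 0.032 + (-0.306) = -0.274
Right-hand sides:
  c_0 = sigma^2 (1 + theta_1 psi_1) = 2 * (1 + (0.032)(-0.274)) = 2 * 0.991232 = 1.982464
  c_1 = sigma^2 theta_1 = 2 * (0.032) = 0.064
  c_2 = 0
Equations for k = 0 and k = 1 (AR order 1):
  gamma(0) = phi_1 gamma(1) + c_0
  gamma(1) = phi_1 gamma(0) + c_1
Substituting the second into the first: gamma(0) (1 - phi_1^2) = c_0 + phi_1 c_1, so
  gamma(0) = (c_0 + phi_1 c_1) / (1 - phi_1^2) = (1.982464 + (-0.306)(0.064)) / (1 - (-0.306)^2) = 1.96288 / 0.906364 = 2.165664.
  gamma(1) = phi_1 gamma(0) + c_1 = (-0.306)(2.165664) + (0.064) = -0.598693.
For k = 2 (> q): gamma(2) = phi_1 gamma(1) = (-0.306)(-0.598693) = 0.1832.
Therefore gamma(2) = 0.1832 (to 4 decimal places).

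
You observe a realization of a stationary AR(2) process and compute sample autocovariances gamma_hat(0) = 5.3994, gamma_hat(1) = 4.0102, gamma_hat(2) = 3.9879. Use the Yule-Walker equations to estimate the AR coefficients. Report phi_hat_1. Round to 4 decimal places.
\hat\phi_{1} = 0.4330

The Yule-Walker equations for an AR(p) process read, in matrix form,
  Gamma_p phi = r_p,   with   (Gamma_p)_{ij} = gamma(|i - j|),
                       (r_p)_i = gamma(i),   i,j = 1..p.
Substitute the sample gammas (Toeplitz matrix and right-hand side of size 2):
  Gamma_p = [[5.3994, 4.0102], [4.0102, 5.3994]]
  r_p     = [4.0102, 3.9879]
Written out:
  5.3994 phi_1 + 4.0102 phi_2 = 4.0102
  4.0102 phi_1 + 5.3994 phi_2 = 3.9879
Solve by Cramer's rule:
  det = gamma(0)^2 - gamma(1)^2 = (5.3994)^2 - (4.0102)^2 = 29.15352036 - 16.08170404 = 13.07181632
  phi_hat_1 = [gamma(1) gamma(0) - gamma(1) gamma(2)] / det = [(4.0102)(5.3994) - (4.0102)(3.9879)] / 13.07181632 = 5.6603973 / 13.07181632 = 0.433
  phi_hat_2 = [gamma(0) gamma(2) - gamma(1)^2] / det = [(5.3994)(3.9879) - (4.0102)^2] / 13.07181632 = 5.45056322 / 13.07181632 = 0.417
So phi_hat = [0.4330, 0.4170].
Therefore phi_hat_1 = 0.4330.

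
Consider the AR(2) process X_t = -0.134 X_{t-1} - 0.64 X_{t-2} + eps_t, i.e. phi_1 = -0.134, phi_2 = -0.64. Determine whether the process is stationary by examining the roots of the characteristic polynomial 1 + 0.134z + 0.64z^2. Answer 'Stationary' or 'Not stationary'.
\text{Stationary}

The AR(p) characteristic polynomial is P(z) = 1 + 0.134z + 0.64z^2.
Stationarity requires all roots to lie outside the unit circle, i.e. |z| > 1 for every root.
Set 1 + (0.134) z + (0.64) z^2 = 0, i.e. a z^2 + b z + c = 0 with a = 0.64, b = 0.134, c = 1.
Discriminant D = b^2 - 4ac = (0.134)^2 - 4*(0.64)*1 = 0.017956 - (2.56) = -2.542044.
D < 0, so the roots are the complex-conjugate pair z = (-b +/- i sqrt(-D)) / (2a) = -0.1047 +/- 1.2456i.
For a conjugate pair |z|^2 = z * conj(z) = (product of roots) = c/a = 1/(0.64) = 1.5625, so |z| = sqrt(1.5625) = 1.25 for both roots.
Moduli of all roots: 1.2500, 1.2500.
All moduli strictly greater than 1? Yes.
Verdict: Stationary.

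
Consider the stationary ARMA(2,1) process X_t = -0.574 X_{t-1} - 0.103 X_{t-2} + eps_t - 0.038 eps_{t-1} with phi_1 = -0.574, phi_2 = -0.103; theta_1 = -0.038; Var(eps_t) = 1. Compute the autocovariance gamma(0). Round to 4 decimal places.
\gamma(0) = 1.4429

Multiply the model equation by X_{t-k} and take expectations. With theta_0 = psi_0 = 1 and psi_j the MA(infinity) weights, this gives
  gamma(k) - sum_i phi_i gamma(k-i) = c_k,
  c_k = sigma^2 * sum_{j=k..q} theta_j psi_{j-k}   (c_k = 0 for k > q),
using gamma(-m) = gamma(m).
psi-weights needed (psi_j = theta_j + sum_i phi_i psi_{j-i}):
  psi_1 = theta_1 + phi_1 = -0.038 + (-0.574) = -0.612
Right-hand sides:
  c_0 = sigma^2 (1 + theta_1 psi_1) = 1 * (1 + (-0.038)(-0.612)) = 1 * 1.023256 = 1.023256
  c_1 = sigma^2 theta_1 = 1 * (-0.038) = -0.038
  c_2 = 0
Equations for k = 0, 1, 2 (AR order 2, c_2 = 0):
  (E0) gamma(0) = phi_1 gamma(1) + phi_2 gamma(2) + c_0
  (E1) gamma(1) = phi_1 gamma(0) + phi_2 gamma(1) + c_1
  (E2) gamma(2) = phi_1 gamma(1) + phi_2 gamma(0)
From (E1): gamma(1) = A gamma(0) + B with
  A = phi_1 / (1 - phi_2) = -0.574 / 1.103 = -0.520399,   B = c_1 / (1 - phi_2) = -0.038 / 1.103 = -0.034451.
Insert (E2) into (E0): gamma(0) (1 - phi_2^2) = phi_1 (1 + phi_2) gamma(1) + c_0.
  phi_1 (1 + phi_2) = (-0.574)(0.897) = -0.514878,   1 - phi_2^2 = 0.989391.
Replace gamma(1) by A gamma(0) + B and collect gamma(0):
  gamma(0) [0.989391 - (-0.514878)(-0.520399)] = (-0.514878)(-0.034451) + 1.023256
  gamma(0) * 0.721449 = 1.040994
  gamma(0) = 1.040994 / 0.721449 = 1.442921.
Therefore gamma(0) = 1.4429 (to 4 decimal places).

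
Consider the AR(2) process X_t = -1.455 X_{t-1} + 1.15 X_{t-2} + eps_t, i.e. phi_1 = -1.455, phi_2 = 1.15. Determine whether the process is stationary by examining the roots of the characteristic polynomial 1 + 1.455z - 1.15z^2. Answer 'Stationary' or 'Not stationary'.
\text{Not stationary}

The AR(p) characteristic polynomial is P(z) = 1 + 1.455z - 1.15z^2.
Stationarity requires all roots to lie outside the unit circle, i.e. |z| > 1 for every root.
Set 1 + (1.455) z + (-1.15) z^2 = 0, i.e. a z^2 + b z + c = 0 with a = -1.15, b = 1.455, c = 1.
Discriminant D = b^2 - 4ac = (1.455)^2 - 4*(-1.15)*1 = 2.117025 - (-4.6) = 6.717025.
D >= 0, so the roots are real: z = (-b +/- sqrt(D)) / (2a) = (-1.455 +/- 2.591722) / (-2.3).
  z_1 = (-1.455 + 2.591722) / (-2.3) = -0.4942,   |z_1| = 0.4942.
  z_2 = (-1.455 - 2.591722) / (-2.3) = 1.7594,   |z_2| = 1.7594.
Moduli of all roots: 0.4942, 1.7594.
All moduli strictly greater than 1? No.
Verdict: Not stationary.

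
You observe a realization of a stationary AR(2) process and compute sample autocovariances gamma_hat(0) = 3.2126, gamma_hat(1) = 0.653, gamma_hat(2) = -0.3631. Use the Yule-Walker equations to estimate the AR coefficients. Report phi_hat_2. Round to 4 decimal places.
\hat\phi_{2} = -0.1610

The Yule-Walker equations for an AR(p) process read, in matrix form,
  Gamma_p phi = r_p,   with   (Gamma_p)_{ij} = gamma(|i - j|),
                       (r_p)_i = gamma(i),   i,j = 1..p.
Substitute the sample gammas (Toeplitz matrix and right-hand side of size 2):
  Gamma_p = [[3.2126, 0.653], [0.653, 3.2126]]
  r_p     = [0.653, -0.3631]
Written out:
  3.2126 phi_1 + 0.653 phi_2 = 0.653
  0.653 phi_1 + 3.2126 phi_2 = -0.3631
Solve by Cramer's rule:
  det = gamma(0)^2 - gamma(1)^2 = (3.2126)^2 - (0.653)^2 = 10.32079876 - 0.426409 = 9.89438976
  phi_hat_1 = [gamma(1) gamma(0) - gamma(1) gamma(2)] / det = [(0.653)(3.2126) - (0.653)(-0.3631)] / 9.89438976 = 2.3349321 / 9.89438976 = 0.236
  phi_hat_2 = [gamma(0) gamma(2) - gamma(1)^2] / det = [(3.2126)(-0.3631) - (0.653)^2] / 9.89438976 = -1.59290406 / 9.89438976 = -0.161
So phi_hat = [0.2360, -0.1610].
Therefore phi_hat_2 = -0.1610.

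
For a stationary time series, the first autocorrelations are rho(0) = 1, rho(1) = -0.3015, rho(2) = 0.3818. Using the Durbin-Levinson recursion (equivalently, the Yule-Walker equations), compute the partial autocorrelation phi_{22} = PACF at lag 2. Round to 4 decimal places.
\phi_{22} = 0.3200

The PACF at lag k is phi_{kk}, the last component of the solution
to the Yule-Walker system G_k phi = r_k where
  (G_k)_{ij} = rho(|i - j|), (r_k)_i = rho(i), i,j = 1..k.
Equivalently, Durbin-Levinson gives phi_{kk} iteratively:
  phi_{11} = rho(1)
  phi_{kk} = [rho(k) - sum_{j=1..k-1} phi_{k-1,j} rho(k-j)]
            / [1 - sum_{j=1..k-1} phi_{k-1,j} rho(j)],
  phi_{k,j} = phi_{k-1,j} - phi_{kk} phi_{k-1,k-j},  j = 1..k-1.
Step k = 1:
  phi_11 = rho(1) = -0.3015.
Step k = 2:
  phi_22 = [rho(2) - phi_11 rho(1)] / [1 - phi_11 rho(1)] = [0.3818 - (-0.3015)(-0.3015)] / [1 - (-0.3015)(-0.3015)]
         = 0.29089775 / 0.90909775 = 0.32.
Therefore phi_{22} = 0.3200.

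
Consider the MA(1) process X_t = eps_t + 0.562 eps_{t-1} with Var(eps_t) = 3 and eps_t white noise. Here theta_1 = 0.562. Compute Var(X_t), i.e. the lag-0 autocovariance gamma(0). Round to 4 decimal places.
\gamma(0) = 3.9475

For an MA(q) process X_t = eps_t + sum_i theta_i eps_{t-i} with
Var(eps_t) = sigma^2, the variance is
  gamma(0) = sigma^2 * (1 + sum_i theta_i^2).
  sum_i theta_i^2 = (0.562)^2 = 0.315844.
  gamma(0) = 3 * (1 + 0.315844) = 3 * 1.315844 = 3.947532, which rounds to 3.9475.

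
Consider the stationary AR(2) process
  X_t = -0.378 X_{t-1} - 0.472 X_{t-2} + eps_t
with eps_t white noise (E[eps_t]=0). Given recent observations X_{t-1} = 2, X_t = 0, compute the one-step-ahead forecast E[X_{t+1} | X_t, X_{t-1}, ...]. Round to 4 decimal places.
E[X_{t+1} \mid \mathcal F_t] = -0.9440

For an AR(p) model X_t = c + sum_i phi_i X_{t-i} + eps_t, the
one-step-ahead conditional mean is
  E[X_{t+1} | X_t, ...] = c + sum_i phi_i X_{t+1-i}.
Substitute known values:
  E[X_{t+1} | ...] = (-0.378) * (0) + (-0.472) * (2)
                   = -0.9440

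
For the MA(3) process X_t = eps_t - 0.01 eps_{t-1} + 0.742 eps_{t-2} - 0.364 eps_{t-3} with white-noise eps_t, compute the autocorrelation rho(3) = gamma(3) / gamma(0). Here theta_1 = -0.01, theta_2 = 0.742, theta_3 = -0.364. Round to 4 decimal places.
\rho(3) = -0.2163

For an MA(q) process with theta_0 = 1, the autocovariance is
  gamma(k) = sigma^2 * sum_{i=0..q-k} theta_i * theta_{i+k},
and rho(k) = gamma(k) / gamma(0). Sigma^2 cancels.
  numerator   = (1)*(-0.364) = -0.364.
  denominator = (1)^2 + (-0.01)^2 + (0.742)^2 + (-0.364)^2 = 1.68316.
  rho(3) = -0.364 / 1.68316 = -0.2163.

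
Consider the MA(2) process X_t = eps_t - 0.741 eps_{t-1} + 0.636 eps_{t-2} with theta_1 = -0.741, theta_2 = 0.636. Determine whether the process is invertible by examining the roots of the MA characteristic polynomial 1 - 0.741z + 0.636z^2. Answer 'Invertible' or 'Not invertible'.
\text{Invertible}

The MA(q) characteristic polynomial is P(z) = 1 - 0.741z + 0.636z^2.
Invertibility requires all roots to lie outside the unit circle, i.e. |z| > 1 for every root.
Set 1 + (-0.741) z + (0.636) z^2 = 0, i.e. a z^2 + b z + c = 0 with a = 0.636, b = -0.741, c = 1.
Discriminant D = b^2 - 4ac = (-0.741)^2 - 4*(0.636)*1 = 0.549081 - (2.544) = -1.994919.
D < 0, so the roots are the complex-conjugate pair z = (-b +/- i sqrt(-D)) / (2a) = 0.5825 +/- 1.1104i.
For a conjugate pair |z|^2 = z * conj(z) = (product of roots) = c/a = 1/(0.636) = 1.572327, so |z| = sqrt(1.572327) = 1.2539 for both roots.
Moduli of all roots: 1.2539, 1.2539.
All moduli strictly greater than 1? Yes.
Verdict: Invertible.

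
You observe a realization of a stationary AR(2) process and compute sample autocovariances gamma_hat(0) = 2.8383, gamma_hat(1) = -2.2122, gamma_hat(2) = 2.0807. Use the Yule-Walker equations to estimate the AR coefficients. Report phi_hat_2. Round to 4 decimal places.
\hat\phi_{2} = 0.3200

The Yule-Walker equations for an AR(p) process read, in matrix form,
  Gamma_p phi = r_p,   with   (Gamma_p)_{ij} = gamma(|i - j|),
                       (r_p)_i = gamma(i),   i,j = 1..p.
Substitute the sample gammas (Toeplitz matrix and right-hand side of size 2):
  Gamma_p = [[2.8383, -2.2122], [-2.2122, 2.8383]]
  r_p     = [-2.2122, 2.0807]
Written out:
  2.8383 phi_1 - 2.2122 phi_2 = -2.2122
  -2.2122 phi_1 + 2.8383 phi_2 = 2.0807
Solve by Cramer's rule:
  det = gamma(0)^2 - gamma(1)^2 = (2.8383)^2 - (-2.2122)^2 = 8.05594689 - 4.89382884 = 3.16211805
  phi_hat_1 = [gamma(1) gamma(0) - gamma(1) gamma(2)] / det = [(-2.2122)(2.8383) - (-2.2122)(2.0807)] / 3.16211805 = -1.67596272 / 3.16211805 = -0.53
  phi_hat_2 = [gamma(0) gamma(2) - gamma(1)^2] / det = [(2.8383)(2.0807) - (-2.2122)^2] / 3.16211805 = 1.01182197 / 3.16211805 = 0.32
So phi_hat = [-0.5300, 0.3200].
Therefore phi_hat_2 = 0.3200.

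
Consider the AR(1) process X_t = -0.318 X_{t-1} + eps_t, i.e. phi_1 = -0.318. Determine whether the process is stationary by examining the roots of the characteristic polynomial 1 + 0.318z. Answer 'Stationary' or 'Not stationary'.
\text{Stationary}

The AR(p) characteristic polynomial is P(z) = 1 + 0.318z.
Stationarity requires all roots to lie outside the unit circle, i.e. |z| > 1 for every root.
This is linear in z: 1 + (0.318) z = 0  =>  z = -1/(0.318) = -3.144654,  |z| = 3.144654.
Moduli of all roots: 3.1447.
All moduli strictly greater than 1? Yes.
Verdict: Stationary.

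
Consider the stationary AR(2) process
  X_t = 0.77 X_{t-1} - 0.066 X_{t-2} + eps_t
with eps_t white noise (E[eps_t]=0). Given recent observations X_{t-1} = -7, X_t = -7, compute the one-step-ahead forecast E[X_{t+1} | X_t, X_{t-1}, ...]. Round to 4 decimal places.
E[X_{t+1} \mid \mathcal F_t] = -4.9280

For an AR(p) model X_t = c + sum_i phi_i X_{t-i} + eps_t, the
one-step-ahead conditional mean is
  E[X_{t+1} | X_t, ...] = c + sum_i phi_i X_{t+1-i}.
Substitute known values:
  E[X_{t+1} | ...] = (0.77) * (-7) + (-0.066) * (-7)
                   = -4.9280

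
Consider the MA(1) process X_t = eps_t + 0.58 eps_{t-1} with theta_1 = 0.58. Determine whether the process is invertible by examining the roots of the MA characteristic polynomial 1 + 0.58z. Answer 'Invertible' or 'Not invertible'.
\text{Invertible}

The MA(q) characteristic polynomial is P(z) = 1 + 0.58z.
Invertibility requires all roots to lie outside the unit circle, i.e. |z| > 1 for every root.
This is linear in z: 1 + (0.58) z = 0  =>  z = -1/(0.58) = -1.724138,  |z| = 1.724138.
Moduli of all roots: 1.7241.
All moduli strictly greater than 1? Yes.
Verdict: Invertible.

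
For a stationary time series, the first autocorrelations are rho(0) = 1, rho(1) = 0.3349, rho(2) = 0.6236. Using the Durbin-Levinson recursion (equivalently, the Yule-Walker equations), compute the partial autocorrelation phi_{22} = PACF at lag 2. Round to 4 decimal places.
\phi_{22} = 0.5761

The PACF at lag k is phi_{kk}, the last component of the solution
to the Yule-Walker system G_k phi = r_k where
  (G_k)_{ij} = rho(|i - j|), (r_k)_i = rho(i), i,j = 1..k.
Equivalently, Durbin-Levinson gives phi_{kk} iteratively:
  phi_{11} = rho(1)
  phi_{kk} = [rho(k) - sum_{j=1..k-1} phi_{k-1,j} rho(k-j)]
            / [1 - sum_{j=1..k-1} phi_{k-1,j} rho(j)],
  phi_{k,j} = phi_{k-1,j} - phi_{kk} phi_{k-1,k-j},  j = 1..k-1.
Step k = 1:
  phi_11 = rho(1) = 0.3349.
Step k = 2:
  phi_22 = [rho(2) - phi_11 rho(1)] / [1 - phi_11 rho(1)] = [0.6236 - (0.3349)(0.3349)] / [1 - (0.3349)(0.3349)]
         = 0.51144199 / 0.88784199 = 0.5761.
Therefore phi_{22} = 0.5761.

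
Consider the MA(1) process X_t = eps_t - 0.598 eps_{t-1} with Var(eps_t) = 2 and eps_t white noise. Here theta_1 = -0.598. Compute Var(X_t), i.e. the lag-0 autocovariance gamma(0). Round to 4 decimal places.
\gamma(0) = 2.7152

For an MA(q) process X_t = eps_t + sum_i theta_i eps_{t-i} with
Var(eps_t) = sigma^2, the variance is
  gamma(0) = sigma^2 * (1 + sum_i theta_i^2).
  sum_i theta_i^2 = (-0.598)^2 = 0.357604.
  gamma(0) = 2 * (1 + 0.357604) = 2 * 1.357604 = 2.715208, which rounds to 2.7152.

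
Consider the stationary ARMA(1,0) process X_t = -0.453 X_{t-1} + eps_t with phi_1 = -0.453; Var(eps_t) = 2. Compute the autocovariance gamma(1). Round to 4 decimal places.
\gamma(1) = -1.1399

Multiply the model equation by X_{t-k} and take expectations. With theta_0 = psi_0 = 1 and psi_j the MA(infinity) weights, this gives
  gamma(k) - sum_i phi_i gamma(k-i) = c_k,
  c_k = sigma^2 * sum_{j=k..q} theta_j psi_{j-k}   (c_k = 0 for k > q),
using gamma(-m) = gamma(m).
Pure AR (q = 0): c_0 = sigma^2 = 2, c_k = 0 for k >= 1.
Equations for k = 0 and k = 1 (AR order 1):
  gamma(0) = phi_1 gamma(1) + c_0
  gamma(1) = phi_1 gamma(0) + c_1
Substituting the second into the first: gamma(0) (1 - phi_1^2) = c_0 + phi_1 c_1, so
  gamma(0) = c_0 / (1 - phi_1^2) = 2 / (1 - (-0.453)^2) = 2 / 0.794791 = 2.516385.
  gamma(1) = phi_1 gamma(0) = (-0.453)(2.516385) = -1.139922.
Therefore gamma(1) = -1.1399 (to 4 decimal places).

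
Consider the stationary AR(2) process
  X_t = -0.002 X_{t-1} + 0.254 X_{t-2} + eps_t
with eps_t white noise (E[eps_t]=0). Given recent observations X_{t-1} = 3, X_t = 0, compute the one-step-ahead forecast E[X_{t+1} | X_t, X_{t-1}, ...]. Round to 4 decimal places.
E[X_{t+1} \mid \mathcal F_t] = 0.7620

For an AR(p) model X_t = c + sum_i phi_i X_{t-i} + eps_t, the
one-step-ahead conditional mean is
  E[X_{t+1} | X_t, ...] = c + sum_i phi_i X_{t+1-i}.
Substitute known values:
  E[X_{t+1} | ...] = (-0.002) * (0) + (0.254) * (3)
                   = 0.7620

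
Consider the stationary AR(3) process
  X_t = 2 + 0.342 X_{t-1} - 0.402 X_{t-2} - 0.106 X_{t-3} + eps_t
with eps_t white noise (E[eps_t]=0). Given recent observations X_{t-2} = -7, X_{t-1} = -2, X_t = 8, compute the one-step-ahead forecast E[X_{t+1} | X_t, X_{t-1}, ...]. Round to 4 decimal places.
E[X_{t+1} \mid \mathcal F_t] = 6.2820

For an AR(p) model X_t = c + sum_i phi_i X_{t-i} + eps_t, the
one-step-ahead conditional mean is
  E[X_{t+1} | X_t, ...] = c + sum_i phi_i X_{t+1-i}.
Substitute known values:
  E[X_{t+1} | ...] = 2 + (0.342) * (8) + (-0.402) * (-2) + (-0.106) * (-7)
                   = 6.2820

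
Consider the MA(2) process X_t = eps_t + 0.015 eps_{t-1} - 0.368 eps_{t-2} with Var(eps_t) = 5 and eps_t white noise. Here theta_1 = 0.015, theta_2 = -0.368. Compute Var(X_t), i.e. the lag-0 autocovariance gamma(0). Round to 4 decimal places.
\gamma(0) = 5.6782

For an MA(q) process X_t = eps_t + sum_i theta_i eps_{t-i} with
Var(eps_t) = sigma^2, the variance is
  gamma(0) = sigma^2 * (1 + sum_i theta_i^2).
  sum_i theta_i^2 = (0.015)^2 + (-0.368)^2 = 0.000225 + 0.135424 = 0.135649.
  gamma(0) = 5 * (1 + 0.135649) = 5 * 1.135649 = 5.678245, which rounds to 5.6782.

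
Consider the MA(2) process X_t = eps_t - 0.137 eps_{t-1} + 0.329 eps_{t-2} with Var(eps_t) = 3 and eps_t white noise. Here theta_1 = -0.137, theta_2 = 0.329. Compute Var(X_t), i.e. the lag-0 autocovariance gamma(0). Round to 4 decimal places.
\gamma(0) = 3.3810

For an MA(q) process X_t = eps_t + sum_i theta_i eps_{t-i} with
Var(eps_t) = sigma^2, the variance is
  gamma(0) = sigma^2 * (1 + sum_i theta_i^2).
  sum_i theta_i^2 = (-0.137)^2 + (0.329)^2 = 0.018769 + 0.108241 = 0.12701.
  gamma(0) = 3 * (1 + 0.12701) = 3 * 1.12701 = 3.38103, which rounds to 3.3810.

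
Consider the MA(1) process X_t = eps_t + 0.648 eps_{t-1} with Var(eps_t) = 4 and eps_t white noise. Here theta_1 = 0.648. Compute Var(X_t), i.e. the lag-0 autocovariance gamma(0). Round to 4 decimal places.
\gamma(0) = 5.6796

For an MA(q) process X_t = eps_t + sum_i theta_i eps_{t-i} with
Var(eps_t) = sigma^2, the variance is
  gamma(0) = sigma^2 * (1 + sum_i theta_i^2).
  sum_i theta_i^2 = (0.648)^2 = 0.419904.
  gamma(0) = 4 * (1 + 0.419904) = 4 * 1.419904 = 5.679616, which rounds to 5.6796.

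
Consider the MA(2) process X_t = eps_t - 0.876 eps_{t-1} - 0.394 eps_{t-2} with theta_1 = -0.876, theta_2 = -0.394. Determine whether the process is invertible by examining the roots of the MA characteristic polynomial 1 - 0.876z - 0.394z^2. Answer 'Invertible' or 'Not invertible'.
\text{Not invertible}

The MA(q) characteristic polynomial is P(z) = 1 - 0.876z - 0.394z^2.
Invertibility requires all roots to lie outside the unit circle, i.e. |z| > 1 for every root.
Set 1 + (-0.876) z + (-0.394) z^2 = 0, i.e. a z^2 + b z + c = 0 with a = -0.394, b = -0.876, c = 1.
Discriminant D = b^2 - 4ac = (-0.876)^2 - 4*(-0.394)*1 = 0.767376 - (-1.576) = 2.343376.
D >= 0, so the roots are real: z = (-b +/- sqrt(D)) / (2a) = (0.876 +/- 1.530809) / (-0.788).
  z_1 = (0.876 + 1.530809) / (-0.788) = -3.0543,   |z_1| = 3.0543.
  z_2 = (0.876 - 1.530809) / (-0.788) = 0.831,   |z_2| = 0.831.
Moduli of all roots: 3.0543, 0.8310.
All moduli strictly greater than 1? No.
Verdict: Not invertible.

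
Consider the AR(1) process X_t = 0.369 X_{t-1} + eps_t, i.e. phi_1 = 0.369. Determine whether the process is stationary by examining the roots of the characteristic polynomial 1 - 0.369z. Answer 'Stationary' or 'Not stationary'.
\text{Stationary}

The AR(p) characteristic polynomial is P(z) = 1 - 0.369z.
Stationarity requires all roots to lie outside the unit circle, i.e. |z| > 1 for every root.
This is linear in z: 1 + (-0.369) z = 0  =>  z = -1/(-0.369) = 2.710027,  |z| = 2.710027.
Moduli of all roots: 2.7100.
All moduli strictly greater than 1? Yes.
Verdict: Stationary.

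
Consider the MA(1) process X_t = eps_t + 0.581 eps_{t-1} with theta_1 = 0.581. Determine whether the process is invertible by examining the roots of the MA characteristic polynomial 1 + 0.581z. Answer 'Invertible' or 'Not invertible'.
\text{Invertible}

The MA(q) characteristic polynomial is P(z) = 1 + 0.581z.
Invertibility requires all roots to lie outside the unit circle, i.e. |z| > 1 for every root.
This is linear in z: 1 + (0.581) z = 0  =>  z = -1/(0.581) = -1.72117,  |z| = 1.72117.
Moduli of all roots: 1.7212.
All moduli strictly greater than 1? Yes.
Verdict: Invertible.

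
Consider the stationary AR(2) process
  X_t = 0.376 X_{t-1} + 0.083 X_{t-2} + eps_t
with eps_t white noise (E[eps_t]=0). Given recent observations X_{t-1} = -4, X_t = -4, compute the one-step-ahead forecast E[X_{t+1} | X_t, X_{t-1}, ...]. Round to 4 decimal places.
E[X_{t+1} \mid \mathcal F_t] = -1.8360

For an AR(p) model X_t = c + sum_i phi_i X_{t-i} + eps_t, the
one-step-ahead conditional mean is
  E[X_{t+1} | X_t, ...] = c + sum_i phi_i X_{t+1-i}.
Substitute known values:
  E[X_{t+1} | ...] = (0.376) * (-4) + (0.083) * (-4)
                   = -1.8360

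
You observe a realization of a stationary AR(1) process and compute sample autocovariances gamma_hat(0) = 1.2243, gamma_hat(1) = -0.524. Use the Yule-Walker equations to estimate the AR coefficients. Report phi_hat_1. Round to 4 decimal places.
\hat\phi_{1} = -0.4280

The Yule-Walker equations for an AR(p) process read, in matrix form,
  Gamma_p phi = r_p,   with   (Gamma_p)_{ij} = gamma(|i - j|),
                       (r_p)_i = gamma(i),   i,j = 1..p.
Substitute the sample gammas (Toeplitz matrix and right-hand side of size 1):
  Gamma_p = [[1.2243]]
  r_p     = [-0.524]
With p = 1 this is the single equation gamma(0) phi_1 = gamma(1):
  phi_hat_1 = gamma(1) / gamma(0) = -0.524 / 1.2243 = -0.4280.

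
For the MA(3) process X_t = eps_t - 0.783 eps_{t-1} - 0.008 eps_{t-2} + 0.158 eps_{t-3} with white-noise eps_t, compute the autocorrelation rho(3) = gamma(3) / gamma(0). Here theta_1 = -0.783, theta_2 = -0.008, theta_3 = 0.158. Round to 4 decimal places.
\rho(3) = 0.0965

For an MA(q) process with theta_0 = 1, the autocovariance is
  gamma(k) = sigma^2 * sum_{i=0..q-k} theta_i * theta_{i+k},
and rho(k) = gamma(k) / gamma(0). Sigma^2 cancels.
  numerator   = (1)*(0.158) = 0.158.
  denominator = (1)^2 + (-0.783)^2 + (-0.008)^2 + (0.158)^2 = 1.638117.
  rho(3) = 0.158 / 1.638117 = 0.0965.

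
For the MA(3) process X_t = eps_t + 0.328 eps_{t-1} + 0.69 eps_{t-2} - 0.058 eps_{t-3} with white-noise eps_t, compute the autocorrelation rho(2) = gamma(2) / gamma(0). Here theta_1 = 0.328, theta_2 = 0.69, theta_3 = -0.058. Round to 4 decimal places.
\rho(2) = 0.4228

For an MA(q) process with theta_0 = 1, the autocovariance is
  gamma(k) = sigma^2 * sum_{i=0..q-k} theta_i * theta_{i+k},
and rho(k) = gamma(k) / gamma(0). Sigma^2 cancels.
  numerator   = (1)*(0.69) + (0.328)*(-0.058) = 0.670976.
  denominator = (1)^2 + (0.328)^2 + (0.69)^2 + (-0.058)^2 = 1.587048.
  rho(2) = 0.670976 / 1.587048 = 0.4228.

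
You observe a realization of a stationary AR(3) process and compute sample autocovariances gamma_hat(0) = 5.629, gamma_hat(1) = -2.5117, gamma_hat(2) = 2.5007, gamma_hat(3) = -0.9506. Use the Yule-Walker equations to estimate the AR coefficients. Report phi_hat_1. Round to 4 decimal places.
\hat\phi_{1} = -0.3540

The Yule-Walker equations for an AR(p) process read, in matrix form,
  Gamma_p phi = r_p,   with   (Gamma_p)_{ij} = gamma(|i - j|),
                       (r_p)_i = gamma(i),   i,j = 1..p.
Substitute the sample gammas (Toeplitz matrix and right-hand side of size 3):
  Gamma_p = [[5.629, -2.5117, 2.5007], [-2.5117, 5.629, -2.5117], [2.5007, -2.5117, 5.629]]
  r_p     = [-2.5117, 2.5007, -0.9506]
Written out (R1..R3):
  (R1) 5.629 phi_1 - 2.5117 phi_2 + 2.5007 phi_3 = -2.5117
  (R2) -2.5117 phi_1 + 5.629 phi_2 - 2.5117 phi_3 = 2.5007
  (R3) 2.5007 phi_1 - 2.5117 phi_2 + 5.629 phi_3 = -0.9506
Gaussian elimination:
  R2 <- R2 - (-2.5117/5.629) R1 = R2 - (-0.446207) R1:  4.508262 phi_2 - 1.39587 phi_3 = 1.379962
  R3 <- R3 - (2.5007/5.629) R1 = R3 - (0.444253) R1:  -1.39587 phi_2 + 4.518057 phi_3 = 0.16523
  R3 <- R3 - (-1.39587/4.508262) R2 = R3 - (-0.309625) R2:  4.085861 phi_3 = 0.592501
Back-substitution:
  phi_hat_3 = 0.592501 / 4.085861 = 0.145012
  phi_hat_2 = (1.379962 - (-1.39587)(0.145012)) / 4.508262 = 0.350996
  phi_hat_1 = (-2.5117 - (-2.5117)(0.350996) - (2.5007)(0.145012)) / 5.629 = -0.354013
So phi_hat = [-0.3540, 0.3510, 0.1450].
Therefore phi_hat_1 = -0.3540.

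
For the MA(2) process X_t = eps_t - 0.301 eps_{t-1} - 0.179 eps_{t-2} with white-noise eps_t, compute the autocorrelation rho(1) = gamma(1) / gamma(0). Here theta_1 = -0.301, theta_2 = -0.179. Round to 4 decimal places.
\rho(1) = -0.2201

For an MA(q) process with theta_0 = 1, the autocovariance is
  gamma(k) = sigma^2 * sum_{i=0..q-k} theta_i * theta_{i+k},
and rho(k) = gamma(k) / gamma(0). Sigma^2 cancels.
  numerator   = (1)*(-0.301) + (-0.301)*(-0.179) = -0.247121.
  denominator = (1)^2 + (-0.301)^2 + (-0.179)^2 = 1.122642.
  rho(1) = -0.247121 / 1.122642 = -0.2201.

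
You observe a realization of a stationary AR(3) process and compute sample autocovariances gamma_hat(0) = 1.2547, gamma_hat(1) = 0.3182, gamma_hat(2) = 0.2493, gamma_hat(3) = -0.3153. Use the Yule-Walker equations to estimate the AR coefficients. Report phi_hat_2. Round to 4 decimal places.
\hat\phi_{2} = 0.2220

The Yule-Walker equations for an AR(p) process read, in matrix form,
  Gamma_p phi = r_p,   with   (Gamma_p)_{ij} = gamma(|i - j|),
                       (r_p)_i = gamma(i),   i,j = 1..p.
Substitute the sample gammas (Toeplitz matrix and right-hand side of size 3):
  Gamma_p = [[1.2547, 0.3182, 0.2493], [0.3182, 1.2547, 0.3182], [0.2493, 0.3182, 1.2547]]
  r_p     = [0.3182, 0.2493, -0.3153]
Written out (R1..R3):
  (R1) 1.2547 phi_1 + 0.3182 phi_2 + 0.2493 phi_3 = 0.3182
  (R2) 0.3182 phi_1 + 1.2547 phi_2 + 0.3182 phi_3 = 0.2493
  (R3) 0.2493 phi_1 + 0.3182 phi_2 + 1.2547 phi_3 = -0.3153
Gaussian elimination:
  R2 <- R2 - (0.3182/1.2547) R1 = R2 - (0.253606) R1:  1.174002 phi_2 + 0.254976 phi_3 = 0.168602
  R3 <- R3 - (0.2493/1.2547) R1 = R3 - (0.198693) R1:  0.254976 phi_2 + 1.205166 phi_3 = -0.378524
  R3 <- R3 - (0.254976/1.174002) R2 = R3 - (0.217185) R2:  1.149789 phi_3 = -0.415142
Back-substitution:
  phi_hat_3 = -0.415142 / 1.149789 = -0.361059
  phi_hat_2 = (0.168602 - (0.254976)(-0.361059)) / 1.174002 = 0.22203
  phi_hat_1 = (0.3182 - (0.3182)(0.22203) - (0.2493)(-0.361059)) / 1.2547 = 0.269038
So phi_hat = [0.2690, 0.2220, -0.3611].
Therefore phi_hat_2 = 0.2220.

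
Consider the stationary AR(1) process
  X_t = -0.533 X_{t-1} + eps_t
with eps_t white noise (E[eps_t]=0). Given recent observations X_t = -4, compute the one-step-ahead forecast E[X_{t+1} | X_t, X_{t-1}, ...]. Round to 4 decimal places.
E[X_{t+1} \mid \mathcal F_t] = 2.1320

For an AR(p) model X_t = c + sum_i phi_i X_{t-i} + eps_t, the
one-step-ahead conditional mean is
  E[X_{t+1} | X_t, ...] = c + sum_i phi_i X_{t+1-i}.
Substitute known values:
  E[X_{t+1} | ...] = (-0.533) * (-4)
                   = 2.1320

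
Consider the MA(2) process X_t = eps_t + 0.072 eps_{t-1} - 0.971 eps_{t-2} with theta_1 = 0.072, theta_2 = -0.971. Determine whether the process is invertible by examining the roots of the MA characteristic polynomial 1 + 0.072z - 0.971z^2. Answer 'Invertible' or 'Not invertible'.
\text{Not invertible}

The MA(q) characteristic polynomial is P(z) = 1 + 0.072z - 0.971z^2.
Invertibility requires all roots to lie outside the unit circle, i.e. |z| > 1 for every root.
Set 1 + (0.072) z + (-0.971) z^2 = 0, i.e. a z^2 + b z + c = 0 with a = -0.971, b = 0.072, c = 1.
Discriminant D = b^2 - 4ac = (0.072)^2 - 4*(-0.971)*1 = 0.005184 - (-3.884) = 3.889184.
D >= 0, so the roots are real: z = (-b +/- sqrt(D)) / (2a) = (-0.072 +/- 1.972101) / (-1.942).
  z_1 = (-0.072 + 1.972101) / (-1.942) = -0.9784,   |z_1| = 0.9784.
  z_2 = (-0.072 - 1.972101) / (-1.942) = 1.0526,   |z_2| = 1.0526.
Moduli of all roots: 0.9784, 1.0526.
All moduli strictly greater than 1? No.
Verdict: Not invertible.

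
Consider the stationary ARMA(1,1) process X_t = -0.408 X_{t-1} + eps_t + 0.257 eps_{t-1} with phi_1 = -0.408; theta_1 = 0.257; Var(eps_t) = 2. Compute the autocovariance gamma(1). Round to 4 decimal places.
\gamma(1) = -0.3243

Multiply the model equation by X_{t-k} and take expectations. With theta_0 = psi_0 = 1 and psi_j the MA(infinity) weights, this gives
  gamma(k) - sum_i phi_i gamma(k-i) = c_k,
  c_k = sigma^2 * sum_{j=k..q} theta_j psi_{j-k}   (c_k = 0 for k > q),
using gamma(-m) = gamma(m).
psi-weights needed (psi_j = theta_j + sum_i phi_i psi_{j-i}):
  psi_1 = theta_1 + phi_1 = 0.257 + (-0.408) = -0.151
Right-hand sides:
  c_0 = sigma^2 (1 + theta_1 psi_1) = 2 * (1 + (0.257)(-0.151)) = 2 * 0.961193 = 1.922386
  c_1 = sigma^2 theta_1 = 2 * (0.257) = 0.514
  c_2 = 0
Equations for k = 0 and k = 1 (AR order 1):
  gamma(0) = phi_1 gamma(1) + c_0
  gamma(1) = phi_1 gamma(0) + c_1
Substituting the second into the first: gamma(0) (1 - phi_1^2) = c_0 + phi_1 c_1, so
  gamma(0) = (c_0 + phi_1 c_1) / (1 - phi_1^2) = (1.922386 + (-0.408)(0.514)) / (1 - (-0.408)^2) = 1.712674 / 0.833536 = 2.054709.
  gamma(1) = phi_1 gamma(0) + c_1 = (-0.408)(2.054709) + (0.514) = -0.324321.
Therefore gamma(1) = -0.3243 (to 4 decimal places).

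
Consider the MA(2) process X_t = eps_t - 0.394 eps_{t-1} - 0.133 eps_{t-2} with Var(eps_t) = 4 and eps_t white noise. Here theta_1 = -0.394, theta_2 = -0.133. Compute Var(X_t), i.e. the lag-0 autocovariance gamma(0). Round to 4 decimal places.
\gamma(0) = 4.6917

For an MA(q) process X_t = eps_t + sum_i theta_i eps_{t-i} with
Var(eps_t) = sigma^2, the variance is
  gamma(0) = sigma^2 * (1 + sum_i theta_i^2).
  sum_i theta_i^2 = (-0.394)^2 + (-0.133)^2 = 0.155236 + 0.017689 = 0.172925.
  gamma(0) = 4 * (1 + 0.172925) = 4 * 1.172925 = 4.6917.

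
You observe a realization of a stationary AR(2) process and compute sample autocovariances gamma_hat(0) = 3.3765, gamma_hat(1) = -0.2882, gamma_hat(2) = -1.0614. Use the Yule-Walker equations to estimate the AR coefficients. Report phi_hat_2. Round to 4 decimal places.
\hat\phi_{2} = -0.3240

The Yule-Walker equations for an AR(p) process read, in matrix form,
  Gamma_p phi = r_p,   with   (Gamma_p)_{ij} = gamma(|i - j|),
                       (r_p)_i = gamma(i),   i,j = 1..p.
Substitute the sample gammas (Toeplitz matrix and right-hand side of size 2):
  Gamma_p = [[3.3765, -0.2882], [-0.2882, 3.3765]]
  r_p     = [-0.2882, -1.0614]
Written out:
  3.3765 phi_1 - 0.2882 phi_2 = -0.2882
  -0.2882 phi_1 + 3.3765 phi_2 = -1.0614
Solve by Cramer's rule:
  det = gamma(0)^2 - gamma(1)^2 = (3.3765)^2 - (-0.2882)^2 = 11.40075225 - 0.08305924 = 11.31769301
  phi_hat_1 = [gamma(1) gamma(0) - gamma(1) gamma(2)] / det = [(-0.2882)(3.3765) - (-0.2882)(-1.0614)] / 11.31769301 = -1.27900278 / 11.31769301 = -0.113
  phi_hat_2 = [gamma(0) gamma(2) - gamma(1)^2] / det = [(3.3765)(-1.0614) - (-0.2882)^2] / 11.31769301 = -3.66687634 / 11.31769301 = -0.324
So phi_hat = [-0.1130, -0.3240].
Therefore phi_hat_2 = -0.3240.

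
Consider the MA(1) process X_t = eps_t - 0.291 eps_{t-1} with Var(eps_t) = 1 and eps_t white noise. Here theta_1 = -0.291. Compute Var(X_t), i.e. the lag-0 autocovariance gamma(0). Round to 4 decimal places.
\gamma(0) = 1.0847

For an MA(q) process X_t = eps_t + sum_i theta_i eps_{t-i} with
Var(eps_t) = sigma^2, the variance is
  gamma(0) = sigma^2 * (1 + sum_i theta_i^2).
  sum_i theta_i^2 = (-0.291)^2 = 0.084681.
  gamma(0) = 1 * (1 + 0.084681) = 1 * 1.084681 = 1.084681, which rounds to 1.0847.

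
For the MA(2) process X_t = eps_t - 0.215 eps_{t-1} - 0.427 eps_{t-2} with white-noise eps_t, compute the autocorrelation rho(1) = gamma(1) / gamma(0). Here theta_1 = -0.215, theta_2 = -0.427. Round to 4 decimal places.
\rho(1) = -0.1003

For an MA(q) process with theta_0 = 1, the autocovariance is
  gamma(k) = sigma^2 * sum_{i=0..q-k} theta_i * theta_{i+k},
and rho(k) = gamma(k) / gamma(0). Sigma^2 cancels.
  numerator   = (1)*(-0.215) + (-0.215)*(-0.427) = -0.123195.
  denominator = (1)^2 + (-0.215)^2 + (-0.427)^2 = 1.228554.
  rho(1) = -0.123195 / 1.228554 = -0.1003.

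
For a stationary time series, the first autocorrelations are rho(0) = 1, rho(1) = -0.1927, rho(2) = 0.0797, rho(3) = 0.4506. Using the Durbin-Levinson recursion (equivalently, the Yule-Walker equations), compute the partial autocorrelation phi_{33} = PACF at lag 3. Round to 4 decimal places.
\phi_{33} = 0.4930

The PACF at lag k is phi_{kk}, the last component of the solution
to the Yule-Walker system G_k phi = r_k where
  (G_k)_{ij} = rho(|i - j|), (r_k)_i = rho(i), i,j = 1..k.
Equivalently, Durbin-Levinson gives phi_{kk} iteratively:
  phi_{11} = rho(1)
  phi_{kk} = [rho(k) - sum_{j=1..k-1} phi_{k-1,j} rho(k-j)]
            / [1 - sum_{j=1..k-1} phi_{k-1,j} rho(j)],
  phi_{k,j} = phi_{k-1,j} - phi_{kk} phi_{k-1,k-j},  j = 1..k-1.
Step k = 1:
  phi_11 = rho(1) = -0.1927.
Step k = 2:
  phi_22 = [rho(2) - phi_11 rho(1)] / [1 - phi_11 rho(1)] = [0.0797 - (-0.1927)(-0.1927)] / [1 - (-0.1927)(-0.1927)]
         = 0.04256671 / 0.96286671 = 0.044208.
  Update: phi_21 = phi_11 - phi_22 phi_11 = -0.1927 - (0.044208)(-0.1927) = -0.184181.
Step k = 3:
  phi_33 = [rho(3) - phi_21 rho(2) - phi_22 rho(1)] / [1 - phi_21 rho(1) - phi_22 rho(2)]
    numerator   = 0.4506 - (-0.184181)(0.0797) - (0.044208)(-0.1927) = 0.47379817
    denominator = 1 - (-0.184181)(-0.1927) - (0.044208)(0.0797) = 0.96098491
  phi_33 = 0.47379817 / 0.96098491 = 0.493.
Therefore phi_{33} = 0.4930.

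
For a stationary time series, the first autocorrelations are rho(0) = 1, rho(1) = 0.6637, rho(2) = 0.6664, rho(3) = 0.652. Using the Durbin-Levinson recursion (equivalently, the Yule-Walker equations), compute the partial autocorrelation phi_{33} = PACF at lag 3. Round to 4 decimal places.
\phi_{33} = 0.2569

The PACF at lag k is phi_{kk}, the last component of the solution
to the Yule-Walker system G_k phi = r_k where
  (G_k)_{ij} = rho(|i - j|), (r_k)_i = rho(i), i,j = 1..k.
Equivalently, Durbin-Levinson gives phi_{kk} iteratively:
  phi_{11} = rho(1)
  phi_{kk} = [rho(k) - sum_{j=1..k-1} phi_{k-1,j} rho(k-j)]
            / [1 - sum_{j=1..k-1} phi_{k-1,j} rho(j)],
  phi_{k,j} = phi_{k-1,j} - phi_{kk} phi_{k-1,k-j},  j = 1..k-1.
Step k = 1:
  phi_11 = rho(1) = 0.6637.
Step k = 2:
  phi_22 = [rho(2) - phi_11 rho(1)] / [1 - phi_11 rho(1)] = [0.6664 - (0.6637)(0.6637)] / [1 - (0.6637)(0.6637)]
         = 0.22590231 / 0.55950231 = 0.403756.
  Update: phi_21 = phi_11 - phi_22 phi_11 = 0.6637 - (0.403756)(0.6637) = 0.395727.
Step k = 3:
  phi_33 = [rho(3) - phi_21 rho(2) - phi_22 rho(1)] / [1 - phi_21 rho(1) - phi_22 rho(2)]
    numerator   = 0.652 - (0.395727)(0.6664) - (0.403756)(0.6637) = 0.12031462
    denominator = 1 - (0.395727)(0.6637) - (0.403756)(0.6664) = 0.46829294
  phi_33 = 0.12031462 / 0.46829294 = 0.2569.
Therefore phi_{33} = 0.2569.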